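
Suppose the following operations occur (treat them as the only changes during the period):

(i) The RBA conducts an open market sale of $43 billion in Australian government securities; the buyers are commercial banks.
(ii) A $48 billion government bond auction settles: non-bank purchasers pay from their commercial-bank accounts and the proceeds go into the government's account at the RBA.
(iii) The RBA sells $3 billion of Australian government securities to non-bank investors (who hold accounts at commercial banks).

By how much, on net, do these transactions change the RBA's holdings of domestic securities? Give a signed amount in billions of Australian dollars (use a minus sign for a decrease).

-$46 billion

OMO sale (to banks) $43 billion: securities removed from the RBA's portfolio → −$43B.
Government account inflow $48 billion: the RBA's securities portfolio is untouched → 0.
Asset sale (to non-banks) $3 billion: securities removed from the RBA's portfolio → −$3B.
Net: −43 + 0 − 3 = -$46 billion.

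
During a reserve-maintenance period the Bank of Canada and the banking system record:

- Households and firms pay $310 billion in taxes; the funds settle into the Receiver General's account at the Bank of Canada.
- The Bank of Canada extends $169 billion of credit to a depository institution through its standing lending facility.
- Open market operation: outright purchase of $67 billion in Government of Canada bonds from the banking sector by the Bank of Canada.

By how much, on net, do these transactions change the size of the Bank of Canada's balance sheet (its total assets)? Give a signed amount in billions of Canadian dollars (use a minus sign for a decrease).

+$236 billion

Government account inflow $310 billion: only the composition of liabilities changes → 0.
Discount-window loan $169 billion: a Bank of Canada asset is acquired → +$169B.
OMO purchase (from banks) $67 billion: a Bank of Canada asset is acquired → +$67B.
Net: 0 + 169 + 67 = +$236 billion.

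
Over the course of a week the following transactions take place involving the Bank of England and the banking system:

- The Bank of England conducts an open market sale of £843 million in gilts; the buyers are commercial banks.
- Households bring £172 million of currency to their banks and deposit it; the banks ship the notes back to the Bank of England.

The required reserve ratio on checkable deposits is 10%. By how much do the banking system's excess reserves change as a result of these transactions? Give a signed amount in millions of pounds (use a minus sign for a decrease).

OMO sale (to banks) £843 million: reserves −£843M, deposits 0.
Currency deposit £172 million: reserves +£172M, deposits +£172M.
Totals: Δreserves = −£671M, Δdeposits = +£172M.
Δrequired reserves = 10% × +£172M = +£17.2M.
Δexcess reserves = Δreserves − Δrequired = −£671M − (+£17.2M) = -£688.2 million.

-£688.2 million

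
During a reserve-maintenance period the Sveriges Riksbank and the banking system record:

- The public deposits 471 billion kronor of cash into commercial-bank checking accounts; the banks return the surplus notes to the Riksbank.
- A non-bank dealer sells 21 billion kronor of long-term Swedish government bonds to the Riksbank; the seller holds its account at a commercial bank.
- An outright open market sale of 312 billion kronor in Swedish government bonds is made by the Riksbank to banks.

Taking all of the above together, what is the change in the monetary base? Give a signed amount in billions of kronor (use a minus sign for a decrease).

-291 billion

Currency deposit 471 billion kronor: just a shift between currency and reserves — both are base money → 0.
Asset purchase (from non-banks) 21 billion kronor: Riksbank balance sheet expands → +21B.
OMO sale (to banks) 312 billion kronor: Riksbank balance sheet contracts → −312B.
Net: 0 + 21 − 312 = -291 billion.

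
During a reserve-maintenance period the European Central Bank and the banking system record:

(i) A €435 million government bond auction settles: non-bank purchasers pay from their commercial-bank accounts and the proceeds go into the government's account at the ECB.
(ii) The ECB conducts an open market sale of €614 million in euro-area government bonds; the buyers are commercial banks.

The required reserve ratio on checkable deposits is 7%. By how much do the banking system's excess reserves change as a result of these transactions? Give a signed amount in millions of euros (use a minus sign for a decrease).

Government account inflow €435 million: reserves −€435M, deposits −€435M.
OMO sale (to banks) €614 million: reserves −€614M, deposits 0.
Totals: Δreserves = −€1049M, Δdeposits = −€435M.
Δrequired reserves = 7% × −€435M = −€30.45M.
Δexcess reserves = Δreserves − Δrequired = −€1049M − (−€30.45M) = -€1018.55 million.

-€1018.55 million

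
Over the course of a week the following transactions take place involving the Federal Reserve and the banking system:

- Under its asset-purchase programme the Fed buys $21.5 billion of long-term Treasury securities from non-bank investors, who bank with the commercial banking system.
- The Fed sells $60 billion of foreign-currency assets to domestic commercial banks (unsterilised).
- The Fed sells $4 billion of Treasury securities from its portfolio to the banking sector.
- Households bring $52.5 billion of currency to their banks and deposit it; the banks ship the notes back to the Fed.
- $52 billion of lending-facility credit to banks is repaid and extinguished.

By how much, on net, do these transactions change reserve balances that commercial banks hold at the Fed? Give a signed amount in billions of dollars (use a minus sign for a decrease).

-$42 billion

Fed balance sheet:
  Assets:      Securities +$17.5B, Loans to banks −$52B, Foreign assets −$60B
  Liabilities: Bank reserves −$42B, Currency in circulation −$52.5B
So the change in reserve balances that commercial banks hold at the Fed is -$42 billion.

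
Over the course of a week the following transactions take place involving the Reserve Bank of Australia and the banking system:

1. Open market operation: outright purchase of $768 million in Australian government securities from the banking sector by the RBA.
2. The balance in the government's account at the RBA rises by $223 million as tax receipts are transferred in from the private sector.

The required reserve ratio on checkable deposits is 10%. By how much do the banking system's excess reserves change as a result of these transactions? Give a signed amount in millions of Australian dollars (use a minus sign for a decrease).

OMO purchase (from banks) $768 million: reserves +$768M, deposits 0.
Government account inflow $223 million: reserves −$223M, deposits −$223M.
Totals: Δreserves = +$545M, Δdeposits = −$223M.
Δrequired reserves = 10% × −$223M = −$22.3M.
Δexcess reserves = Δreserves − Δrequired = +$545M − (−$22.3M) = +$567.3 million.

+$567.3 million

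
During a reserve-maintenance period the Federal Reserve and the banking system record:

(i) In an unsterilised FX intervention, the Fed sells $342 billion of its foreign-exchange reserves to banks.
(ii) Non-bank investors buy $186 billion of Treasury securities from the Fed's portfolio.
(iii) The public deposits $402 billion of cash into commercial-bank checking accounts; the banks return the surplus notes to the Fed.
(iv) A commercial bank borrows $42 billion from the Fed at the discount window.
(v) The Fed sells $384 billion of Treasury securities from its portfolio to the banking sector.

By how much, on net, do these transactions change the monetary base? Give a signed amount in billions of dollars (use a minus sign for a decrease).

-$870 billion

FX sale $342 billion: Fed balance sheet contracts → −$342B.
Asset sale (to non-banks) $186 billion: Fed balance sheet contracts → −$186B.
Currency deposit $402 billion: just a shift between currency and reserves — both are base money → 0.
Discount-window loan $42 billion: Fed balance sheet expands → +$42B.
OMO sale (to banks) $384 billion: Fed balance sheet contracts → −$384B.
Net: −342 − 186 + 0 + 42 − 384 = -$870 billion.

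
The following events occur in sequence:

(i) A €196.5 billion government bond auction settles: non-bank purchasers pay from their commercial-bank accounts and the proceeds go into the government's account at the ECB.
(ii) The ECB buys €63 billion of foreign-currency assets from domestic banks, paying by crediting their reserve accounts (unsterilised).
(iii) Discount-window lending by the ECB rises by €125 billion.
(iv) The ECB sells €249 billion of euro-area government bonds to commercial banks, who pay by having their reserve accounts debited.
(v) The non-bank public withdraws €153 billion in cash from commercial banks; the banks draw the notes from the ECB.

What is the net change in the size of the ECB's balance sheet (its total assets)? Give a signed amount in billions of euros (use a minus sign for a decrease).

-€61 billion

Government account inflow €196.5 billion: only the composition of liabilities changes → 0.
FX purchase €63 billion: an ECB asset is acquired → +€63B.
Discount-window loan €125 billion: an ECB asset is acquired → +€125B.
OMO sale (to banks) €249 billion: an ECB asset is shed → −€249B.
Currency withdrawal €153 billion: only the composition of liabilities changes → 0.
Net: 0 + 63 + 125 − 249 + 0 = -€61 billion.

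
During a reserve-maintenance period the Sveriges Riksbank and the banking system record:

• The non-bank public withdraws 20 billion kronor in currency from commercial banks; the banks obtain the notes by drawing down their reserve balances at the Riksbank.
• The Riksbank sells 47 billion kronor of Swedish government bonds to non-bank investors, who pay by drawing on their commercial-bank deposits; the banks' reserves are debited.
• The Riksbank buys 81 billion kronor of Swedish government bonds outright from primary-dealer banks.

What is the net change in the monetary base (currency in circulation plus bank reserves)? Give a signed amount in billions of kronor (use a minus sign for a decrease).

+34 billion

Currency withdrawal 20 billion kronor: just a shift between currency and reserves — both are base money → 0.
Asset sale (to non-banks) 47 billion kronor: Riksbank balance sheet contracts → −47B.
OMO purchase (from banks) 81 billion kronor: Riksbank balance sheet expands → +81B.
Net: 0 − 47 + 81 = +34 billion.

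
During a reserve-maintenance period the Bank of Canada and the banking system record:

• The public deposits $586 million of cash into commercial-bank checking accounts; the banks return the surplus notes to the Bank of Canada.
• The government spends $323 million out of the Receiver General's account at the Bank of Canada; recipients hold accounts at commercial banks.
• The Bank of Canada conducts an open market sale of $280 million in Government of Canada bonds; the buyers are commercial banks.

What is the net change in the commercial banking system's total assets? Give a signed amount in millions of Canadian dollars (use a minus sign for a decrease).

+$909 million

Bank of Canada balance sheet:
  Assets:      Securities −$280M
  Liabilities: Bank reserves +$629M, Currency in circulation −$586M, Government deposits −$323M
Commercial banking system:
  Assets:      Reserves at CB +$629M, Securities +$280M
  Liabilities: Checkable deposits +$909M
Change in total bank assets = +$909 million.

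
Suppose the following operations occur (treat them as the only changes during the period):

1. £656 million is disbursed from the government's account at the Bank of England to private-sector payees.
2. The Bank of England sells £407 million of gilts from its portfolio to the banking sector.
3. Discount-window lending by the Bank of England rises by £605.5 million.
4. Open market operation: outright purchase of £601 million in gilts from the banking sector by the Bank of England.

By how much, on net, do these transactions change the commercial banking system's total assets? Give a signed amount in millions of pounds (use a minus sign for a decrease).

Government spending £656 million: bank balance sheets expand → +£656M.
OMO sale (to banks) £407 million: just an asset swap on bank balance sheets → 0.
Discount-window loan £605.5 million: bank balance sheets expand → +£605.5M.
OMO purchase (from banks) £601 million: just an asset swap on bank balance sheets → 0.
Net: 656 + 0 + 605.5 + 0 = +£1261.5 million.

+£1261.5 million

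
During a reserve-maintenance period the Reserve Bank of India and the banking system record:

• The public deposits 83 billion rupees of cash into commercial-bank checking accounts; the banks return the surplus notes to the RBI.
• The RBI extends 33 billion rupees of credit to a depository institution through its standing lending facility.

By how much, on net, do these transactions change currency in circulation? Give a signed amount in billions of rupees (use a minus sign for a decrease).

Currency deposit 83 billion rupees: notes return to the central bank → −83B.
Discount-window loan 33 billion rupees: no currency enters or leaves circulation → 0.
Net: −83 + 0 = -83 billion.

-83 billion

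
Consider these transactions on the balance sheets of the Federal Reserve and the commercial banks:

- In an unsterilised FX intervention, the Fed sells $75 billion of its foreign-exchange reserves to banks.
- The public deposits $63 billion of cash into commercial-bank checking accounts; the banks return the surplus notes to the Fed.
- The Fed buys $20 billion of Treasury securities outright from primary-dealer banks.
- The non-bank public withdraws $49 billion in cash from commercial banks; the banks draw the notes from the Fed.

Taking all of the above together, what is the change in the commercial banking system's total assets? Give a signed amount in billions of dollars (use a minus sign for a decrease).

FX sale $75 billion: just an asset swap on bank balance sheets → 0.
Currency deposit $63 billion: bank balance sheets expand → +$63B.
OMO purchase (from banks) $20 billion: just an asset swap on bank balance sheets → 0.
Currency withdrawal $49 billion: bank balance sheets shrink → −$49B.
Net: 0 + 63 + 0 − 49 = +$14 billion.

+$14 billion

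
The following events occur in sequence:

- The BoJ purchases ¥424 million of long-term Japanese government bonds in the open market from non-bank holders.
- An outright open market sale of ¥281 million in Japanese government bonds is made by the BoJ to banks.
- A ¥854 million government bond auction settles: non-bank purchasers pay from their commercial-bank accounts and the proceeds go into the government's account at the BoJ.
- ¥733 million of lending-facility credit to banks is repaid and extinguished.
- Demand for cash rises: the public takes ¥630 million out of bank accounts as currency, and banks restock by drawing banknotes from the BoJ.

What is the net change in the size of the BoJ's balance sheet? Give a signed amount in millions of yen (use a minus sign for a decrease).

BoJ balance sheet:
  Assets:      Securities +¥143M, Loans to banks −¥733M
  Liabilities: Bank reserves −¥2074M, Currency in circulation +¥630M, Government deposits +¥854M
Change in total BoJ assets = -¥590 million.

-¥590 million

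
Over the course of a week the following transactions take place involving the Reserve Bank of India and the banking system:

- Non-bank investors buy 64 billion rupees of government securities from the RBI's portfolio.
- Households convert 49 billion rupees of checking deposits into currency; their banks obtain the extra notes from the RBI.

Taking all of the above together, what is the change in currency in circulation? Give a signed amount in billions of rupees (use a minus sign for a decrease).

RBI balance sheet:
  Assets:      Securities −64B
  Liabilities: Bank reserves −113B, Currency in circulation +49B
Commercial banking system:
  Assets:      Reserves at CB −113B
  Liabilities: Checkable deposits −113B
So the change in currency in circulation is +49 billion.

+49 billion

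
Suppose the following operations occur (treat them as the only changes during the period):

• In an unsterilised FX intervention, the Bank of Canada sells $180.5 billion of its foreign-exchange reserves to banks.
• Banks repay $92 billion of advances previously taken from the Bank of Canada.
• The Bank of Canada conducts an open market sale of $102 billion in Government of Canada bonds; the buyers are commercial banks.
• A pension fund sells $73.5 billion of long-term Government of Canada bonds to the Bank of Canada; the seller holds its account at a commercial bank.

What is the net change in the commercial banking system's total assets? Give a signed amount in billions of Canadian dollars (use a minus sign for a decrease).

Bank of Canada balance sheet:
  Assets:      Securities −$28.5B, Loans to banks −$92B, Foreign assets −$180.5B
  Liabilities: Bank reserves −$301B
Commercial banking system:
  Assets:      Reserves at CB −$301B, Securities +$102B, Foreign assets +$180.5B
  Liabilities: Checkable deposits +$73.5B, Borrowings from CB −$92B
Change in total bank assets = -$18.5 billion.

-$18.5 billion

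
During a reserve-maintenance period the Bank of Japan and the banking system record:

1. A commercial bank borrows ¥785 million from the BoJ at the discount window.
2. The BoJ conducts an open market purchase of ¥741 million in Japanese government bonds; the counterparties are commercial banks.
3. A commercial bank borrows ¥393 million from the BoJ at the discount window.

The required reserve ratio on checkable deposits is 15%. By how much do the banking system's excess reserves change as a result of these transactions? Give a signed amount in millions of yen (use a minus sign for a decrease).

+¥1919 million

Discount-window loan ¥785 million: reserves +¥785M, deposits 0.
OMO purchase (from banks) ¥741 million: reserves +¥741M, deposits 0.
Discount-window loan ¥393 million: reserves +¥393M, deposits 0.
Totals: Δreserves = +¥1919M, Δdeposits = 0.
Δrequired reserves = 15% × 0 = 0.
Δexcess reserves = Δreserves − Δrequired = +¥1919M − (0) = +¥1919 million.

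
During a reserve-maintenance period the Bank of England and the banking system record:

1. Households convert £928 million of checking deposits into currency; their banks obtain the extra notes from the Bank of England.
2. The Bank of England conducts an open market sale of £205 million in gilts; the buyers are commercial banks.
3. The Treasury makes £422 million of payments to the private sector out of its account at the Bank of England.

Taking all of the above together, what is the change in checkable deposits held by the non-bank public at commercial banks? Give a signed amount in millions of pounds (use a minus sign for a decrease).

Bank of England balance sheet:
  Assets:      Securities −£205M
  Liabilities: Bank reserves −£711M, Currency in circulation +£928M, Government deposits −£422M
Commercial banking system:
  Assets:      Reserves at CB −£711M, Securities +£205M
  Liabilities: Checkable deposits −£506M
So the change in checkable deposits held by the non-bank public at commercial banks is -£506 million.

-£506 million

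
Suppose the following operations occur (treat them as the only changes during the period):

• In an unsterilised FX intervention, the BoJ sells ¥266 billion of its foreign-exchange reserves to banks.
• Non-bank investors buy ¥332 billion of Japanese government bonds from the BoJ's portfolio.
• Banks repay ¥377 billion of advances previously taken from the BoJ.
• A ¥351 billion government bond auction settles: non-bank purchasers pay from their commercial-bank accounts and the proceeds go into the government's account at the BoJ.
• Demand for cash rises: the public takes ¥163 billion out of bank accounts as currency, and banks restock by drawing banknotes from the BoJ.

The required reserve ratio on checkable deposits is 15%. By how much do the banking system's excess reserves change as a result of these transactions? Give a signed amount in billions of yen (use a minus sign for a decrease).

-¥1362.1 billion

FX sale ¥266 billion: reserves −¥266B, deposits 0.
Asset sale (to non-banks) ¥332 billion: reserves −¥332B, deposits −¥332B.
Discount-window repayment ¥377 billion: reserves −¥377B, deposits 0.
Government account inflow ¥351 billion: reserves −¥351B, deposits −¥351B.
Currency withdrawal ¥163 billion: reserves −¥163B, deposits −¥163B.
Totals: Δreserves = −¥1489B, Δdeposits = −¥846B.
Δrequired reserves = 15% × −¥846B = −¥126.9B.
Δexcess reserves = Δreserves − Δrequired = −¥1489B − (−¥126.9B) = -¥1362.1 billion.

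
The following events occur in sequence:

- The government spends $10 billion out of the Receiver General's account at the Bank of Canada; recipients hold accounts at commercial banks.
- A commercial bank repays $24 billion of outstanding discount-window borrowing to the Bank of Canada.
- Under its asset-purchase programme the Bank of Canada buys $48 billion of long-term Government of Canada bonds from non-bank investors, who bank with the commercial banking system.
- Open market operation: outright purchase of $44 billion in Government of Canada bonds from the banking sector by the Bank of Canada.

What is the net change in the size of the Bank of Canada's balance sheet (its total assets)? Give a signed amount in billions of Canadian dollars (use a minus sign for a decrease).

Bank of Canada balance sheet:
  Assets:      Securities +$92B, Loans to banks −$24B
  Liabilities: Bank reserves +$78B, Government deposits −$10B
Change in total Bank of Canada assets = +$68 billion.

+$68 billion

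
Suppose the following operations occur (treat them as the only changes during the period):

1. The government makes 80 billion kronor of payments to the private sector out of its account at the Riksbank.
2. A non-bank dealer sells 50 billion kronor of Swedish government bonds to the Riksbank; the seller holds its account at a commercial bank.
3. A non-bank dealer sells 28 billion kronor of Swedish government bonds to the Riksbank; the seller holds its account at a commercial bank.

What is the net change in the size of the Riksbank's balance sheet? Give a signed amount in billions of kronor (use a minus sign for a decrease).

Government spending 80 billion kronor: only the composition of liabilities changes → 0.
Asset purchase (from non-banks) 50 billion kronor: a Riksbank asset is acquired → +50B.
Asset purchase (from non-banks) 28 billion kronor: a Riksbank asset is acquired → +28B.
Net: 0 + 50 + 28 = +78 billion.

+78 billion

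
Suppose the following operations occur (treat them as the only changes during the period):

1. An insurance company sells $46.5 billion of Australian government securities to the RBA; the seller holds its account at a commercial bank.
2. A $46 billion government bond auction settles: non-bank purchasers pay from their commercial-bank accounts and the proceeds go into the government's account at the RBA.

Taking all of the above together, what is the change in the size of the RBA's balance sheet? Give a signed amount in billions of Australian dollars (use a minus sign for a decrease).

+$46.5 billion

RBA balance sheet:
  Assets:      Securities +$46.5B
  Liabilities: Bank reserves +$0.5B, Government deposits +$46B
Commercial banking system:
  Assets:      Reserves at CB +$0.5B
  Liabilities: Checkable deposits +$0.5B
Change in total RBA assets = +$46.5 billion.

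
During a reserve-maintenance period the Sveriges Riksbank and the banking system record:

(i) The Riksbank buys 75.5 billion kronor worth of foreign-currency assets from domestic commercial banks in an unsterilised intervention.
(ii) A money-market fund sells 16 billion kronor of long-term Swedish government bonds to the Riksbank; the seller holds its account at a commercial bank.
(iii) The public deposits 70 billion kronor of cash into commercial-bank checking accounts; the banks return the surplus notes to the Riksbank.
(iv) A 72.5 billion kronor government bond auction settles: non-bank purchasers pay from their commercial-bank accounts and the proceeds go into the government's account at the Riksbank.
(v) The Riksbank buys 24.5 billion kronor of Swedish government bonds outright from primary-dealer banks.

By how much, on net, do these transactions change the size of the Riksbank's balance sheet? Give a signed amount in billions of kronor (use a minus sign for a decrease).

+116 billion

Riksbank balance sheet:
  Assets:      Securities +40.5B, Foreign assets +75.5B
  Liabilities: Bank reserves +113.5B, Currency in circulation −70B, Government deposits +72.5B
Commercial banking system:
  Assets:      Reserves at CB +113.5B, Securities −24.5B, Foreign assets −75.5B
  Liabilities: Checkable deposits +13.5B
Change in total Riksbank assets = +116 billion.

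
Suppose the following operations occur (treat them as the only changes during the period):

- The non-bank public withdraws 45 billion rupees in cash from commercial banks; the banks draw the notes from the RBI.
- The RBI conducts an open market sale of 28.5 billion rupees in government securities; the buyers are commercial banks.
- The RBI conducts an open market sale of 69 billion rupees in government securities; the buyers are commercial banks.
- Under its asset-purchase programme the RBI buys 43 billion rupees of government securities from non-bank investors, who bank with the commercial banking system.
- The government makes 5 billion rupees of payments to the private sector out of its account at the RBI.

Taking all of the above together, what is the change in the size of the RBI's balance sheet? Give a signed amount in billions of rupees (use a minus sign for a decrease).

-54.5 billion

Currency withdrawal 45 billion rupees: only the composition of liabilities changes → 0.
OMO sale (to banks) 28.5 billion rupees: an RBI asset is shed → −28.5B.
OMO sale (to banks) 69 billion rupees: an RBI asset is shed → −69B.
Asset purchase (from non-banks) 43 billion rupees: an RBI asset is acquired → +43B.
Government spending 5 billion rupees: only the composition of liabilities changes → 0.
Net: 0 − 28.5 − 69 + 43 + 0 = -54.5 billion.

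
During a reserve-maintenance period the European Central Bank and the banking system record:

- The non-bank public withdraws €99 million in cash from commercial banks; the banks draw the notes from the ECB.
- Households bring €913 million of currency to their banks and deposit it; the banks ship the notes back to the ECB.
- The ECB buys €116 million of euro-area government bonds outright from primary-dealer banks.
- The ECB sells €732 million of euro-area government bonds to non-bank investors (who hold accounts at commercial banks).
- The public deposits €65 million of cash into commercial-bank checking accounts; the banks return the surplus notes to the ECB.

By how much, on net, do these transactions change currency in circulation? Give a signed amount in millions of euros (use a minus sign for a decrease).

Currency withdrawal €99 million: notes leave the central bank → +€99M.
Currency deposit €913 million: notes return to the central bank → −€913M.
OMO purchase (from banks) €116 million: no currency enters or leaves circulation → 0.
Asset sale (to non-banks) €732 million: no currency enters or leaves circulation → 0.
Currency deposit €65 million: notes return to the central bank → −€65M.
Net: 99 − 913 + 0 + 0 − 65 = -€879 million.

-€879 million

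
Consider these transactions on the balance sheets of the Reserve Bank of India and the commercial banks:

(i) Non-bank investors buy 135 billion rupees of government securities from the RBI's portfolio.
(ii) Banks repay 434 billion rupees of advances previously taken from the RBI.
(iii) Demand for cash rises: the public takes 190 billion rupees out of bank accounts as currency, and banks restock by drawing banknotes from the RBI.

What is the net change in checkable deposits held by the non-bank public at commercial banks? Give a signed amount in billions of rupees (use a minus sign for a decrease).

Asset sale (to non-banks) 135 billion rupees: non-bank counterparties' bank balances fall → −135B.
Discount-window repayment 434 billion rupees: the counterparty is a bank, so public deposits are unchanged → 0.
Currency withdrawal 190 billion rupees: non-bank counterparties' bank balances fall → −190B.
Net: −135 + 0 − 190 = -325 billion.

-325 billion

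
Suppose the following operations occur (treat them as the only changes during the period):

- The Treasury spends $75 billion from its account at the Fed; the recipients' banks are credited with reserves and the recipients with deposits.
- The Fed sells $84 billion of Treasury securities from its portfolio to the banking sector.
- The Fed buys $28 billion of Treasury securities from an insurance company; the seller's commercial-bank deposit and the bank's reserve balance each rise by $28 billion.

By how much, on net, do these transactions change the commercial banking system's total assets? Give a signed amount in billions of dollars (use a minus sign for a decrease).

+$103 billion

Fed balance sheet:
  Assets:      Securities −$56B
  Liabilities: Bank reserves +$19B, Government deposits −$75B
Commercial banking system:
  Assets:      Reserves at CB +$19B, Securities +$84B
  Liabilities: Checkable deposits +$103B
Change in total bank assets = +$103 billion.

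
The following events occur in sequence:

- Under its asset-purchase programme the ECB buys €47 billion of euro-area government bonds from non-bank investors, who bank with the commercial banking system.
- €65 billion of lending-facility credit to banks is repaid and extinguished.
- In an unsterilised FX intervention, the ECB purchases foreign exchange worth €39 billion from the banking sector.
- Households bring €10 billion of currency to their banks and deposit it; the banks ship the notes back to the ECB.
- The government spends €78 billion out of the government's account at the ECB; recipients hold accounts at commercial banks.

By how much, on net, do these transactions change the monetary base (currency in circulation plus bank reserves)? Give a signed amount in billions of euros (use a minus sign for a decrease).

+€99 billion

Asset purchase (from non-banks) €47 billion: ECB balance sheet expands → +€47B.
Discount-window repayment €65 billion: ECB balance sheet contracts → −€65B.
FX purchase €39 billion: ECB balance sheet expands → +€39B.
Currency deposit €10 billion: just a shift between currency and reserves — both are base money → 0.
Government spending €78 billion: a non-base liability converts back to reserves → +€78B.
Net: 47 − 65 + 39 + 0 + 78 = +€99 billion.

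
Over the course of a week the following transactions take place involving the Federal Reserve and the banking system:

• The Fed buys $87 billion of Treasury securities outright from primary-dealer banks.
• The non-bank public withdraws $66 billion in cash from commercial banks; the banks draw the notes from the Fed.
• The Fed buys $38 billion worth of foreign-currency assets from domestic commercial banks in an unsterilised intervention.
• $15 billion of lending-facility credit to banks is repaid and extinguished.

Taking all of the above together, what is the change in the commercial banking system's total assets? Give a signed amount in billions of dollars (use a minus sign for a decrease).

Fed balance sheet:
  Assets:      Securities +$87B, Loans to banks −$15B, Foreign assets +$38B
  Liabilities: Bank reserves +$44B, Currency in circulation +$66B
Commercial banking system:
  Assets:      Reserves at CB +$44B, Securities −$87B, Foreign assets −$38B
  Liabilities: Checkable deposits −$66B, Borrowings from CB −$15B
Change in total bank assets = -$81 billion.

-$81 billion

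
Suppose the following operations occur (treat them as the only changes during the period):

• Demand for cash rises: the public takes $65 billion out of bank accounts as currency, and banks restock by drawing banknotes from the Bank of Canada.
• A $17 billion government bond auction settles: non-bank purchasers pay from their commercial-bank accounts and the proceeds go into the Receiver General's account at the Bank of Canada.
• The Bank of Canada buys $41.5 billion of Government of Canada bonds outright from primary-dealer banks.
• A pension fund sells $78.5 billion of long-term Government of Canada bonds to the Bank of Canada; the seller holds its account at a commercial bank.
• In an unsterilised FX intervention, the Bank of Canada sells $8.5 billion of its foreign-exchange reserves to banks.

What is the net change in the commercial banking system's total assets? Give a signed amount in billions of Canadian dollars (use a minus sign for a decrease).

-$3.5 billion

Bank of Canada balance sheet:
  Assets:      Securities +$120B, Foreign assets −$8.5B
  Liabilities: Bank reserves +$29.5B, Currency in circulation +$65B, Government deposits +$17B
Commercial banking system:
  Assets:      Reserves at CB +$29.5B, Securities −$41.5B, Foreign assets +$8.5B
  Liabilities: Checkable deposits −$3.5B
Change in total bank assets = -$3.5 billion.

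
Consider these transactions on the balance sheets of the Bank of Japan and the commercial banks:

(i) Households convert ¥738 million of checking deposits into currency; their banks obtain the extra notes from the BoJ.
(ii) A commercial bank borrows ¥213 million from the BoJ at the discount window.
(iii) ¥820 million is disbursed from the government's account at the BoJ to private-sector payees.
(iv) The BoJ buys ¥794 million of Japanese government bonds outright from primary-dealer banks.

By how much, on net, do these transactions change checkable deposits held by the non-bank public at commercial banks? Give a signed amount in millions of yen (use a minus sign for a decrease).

Currency withdrawal ¥738 million: non-bank counterparties' bank balances fall → −¥738M.
Discount-window loan ¥213 million: the counterparty is a bank, so public deposits are unchanged → 0.
Government spending ¥820 million: non-bank counterparties' bank balances rise → +¥820M.
OMO purchase (from banks) ¥794 million: the counterparty is a bank, so public deposits are unchanged → 0.
Net: −738 + 0 + 820 + 0 = +¥82 million.

+¥82 million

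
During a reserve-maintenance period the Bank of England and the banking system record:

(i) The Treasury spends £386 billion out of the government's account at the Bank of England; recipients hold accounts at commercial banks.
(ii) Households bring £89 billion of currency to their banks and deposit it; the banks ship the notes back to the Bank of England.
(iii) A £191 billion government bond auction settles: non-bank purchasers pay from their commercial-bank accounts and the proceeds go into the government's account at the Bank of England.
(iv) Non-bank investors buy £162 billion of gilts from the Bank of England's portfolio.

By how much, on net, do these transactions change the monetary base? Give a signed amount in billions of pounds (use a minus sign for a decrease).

+£33 billion

Government spending £386 billion: a non-base liability converts back to reserves → +£386B.
Currency deposit £89 billion: just a shift between currency and reserves — both are base money → 0.
Government account inflow £191 billion: reserves shift to a non-base liability → −£191B.
Asset sale (to non-banks) £162 billion: Bank of England balance sheet contracts → −£162B.
Net: 386 + 0 − 191 − 162 = +£33 billion.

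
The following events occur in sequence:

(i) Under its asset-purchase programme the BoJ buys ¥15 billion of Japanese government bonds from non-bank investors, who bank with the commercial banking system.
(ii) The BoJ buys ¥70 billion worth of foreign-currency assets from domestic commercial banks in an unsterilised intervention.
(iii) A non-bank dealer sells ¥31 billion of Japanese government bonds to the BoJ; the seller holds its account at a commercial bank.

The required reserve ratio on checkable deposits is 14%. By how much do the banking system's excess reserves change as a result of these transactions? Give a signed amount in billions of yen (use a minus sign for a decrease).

Asset purchase (from non-banks) ¥15 billion: reserves +¥15B, deposits +¥15B.
FX purchase ¥70 billion: reserves +¥70B, deposits 0.
Asset purchase (from non-banks) ¥31 billion: reserves +¥31B, deposits +¥31B.
Totals: Δreserves = +¥116B, Δdeposits = +¥46B.
Δrequired reserves = 14% × +¥46B = +¥6.44B.
Δexcess reserves = Δreserves − Δrequired = +¥116B − (+¥6.44B) = +¥109.56 billion.

+¥109.56 billion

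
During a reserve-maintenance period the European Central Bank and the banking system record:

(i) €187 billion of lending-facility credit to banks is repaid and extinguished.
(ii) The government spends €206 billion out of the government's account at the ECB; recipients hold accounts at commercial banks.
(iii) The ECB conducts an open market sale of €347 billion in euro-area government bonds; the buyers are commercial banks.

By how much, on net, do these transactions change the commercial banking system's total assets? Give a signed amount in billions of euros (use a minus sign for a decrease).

Discount-window repayment €187 billion: bank balance sheets shrink → −€187B.
Government spending €206 billion: bank balance sheets expand → +€206B.
OMO sale (to banks) €347 billion: just an asset swap on bank balance sheets → 0.
Net: −187 + 206 + 0 = +€19 billion.

+€19 billion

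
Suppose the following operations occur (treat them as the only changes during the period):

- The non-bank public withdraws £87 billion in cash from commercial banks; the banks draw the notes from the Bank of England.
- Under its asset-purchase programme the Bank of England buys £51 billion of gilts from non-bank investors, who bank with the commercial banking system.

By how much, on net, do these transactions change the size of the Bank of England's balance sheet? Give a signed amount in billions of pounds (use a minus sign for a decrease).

Bank of England balance sheet:
  Assets:      Securities +£51B
  Liabilities: Bank reserves −£36B, Currency in circulation +£87B
Commercial banking system:
  Assets:      Reserves at CB −£36B
  Liabilities: Checkable deposits −£36B
Change in total Bank of England assets = +£51 billion.

+£51 billion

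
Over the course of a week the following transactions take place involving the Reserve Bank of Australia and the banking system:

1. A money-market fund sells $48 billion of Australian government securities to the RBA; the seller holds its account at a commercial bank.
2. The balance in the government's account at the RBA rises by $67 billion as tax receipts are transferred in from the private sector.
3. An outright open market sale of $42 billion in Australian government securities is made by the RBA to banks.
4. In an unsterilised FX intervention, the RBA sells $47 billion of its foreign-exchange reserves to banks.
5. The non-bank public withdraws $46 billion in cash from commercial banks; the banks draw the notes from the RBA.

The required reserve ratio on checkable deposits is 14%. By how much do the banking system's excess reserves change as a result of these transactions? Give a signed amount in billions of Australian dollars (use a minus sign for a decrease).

-$144.9 billion

Asset purchase (from non-banks) $48 billion: reserves +$48B, deposits +$48B.
Government account inflow $67 billion: reserves −$67B, deposits −$67B.
OMO sale (to banks) $42 billion: reserves −$42B, deposits 0.
FX sale $47 billion: reserves −$47B, deposits 0.
Currency withdrawal $46 billion: reserves −$46B, deposits −$46B.
Totals: Δreserves = −$154B, Δdeposits = −$65B.
Δrequired reserves = 14% × −$65B = −$9.1B.
Δexcess reserves = Δreserves − Δrequired = −$154B − (−$9.1B) = -$144.9 billion.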